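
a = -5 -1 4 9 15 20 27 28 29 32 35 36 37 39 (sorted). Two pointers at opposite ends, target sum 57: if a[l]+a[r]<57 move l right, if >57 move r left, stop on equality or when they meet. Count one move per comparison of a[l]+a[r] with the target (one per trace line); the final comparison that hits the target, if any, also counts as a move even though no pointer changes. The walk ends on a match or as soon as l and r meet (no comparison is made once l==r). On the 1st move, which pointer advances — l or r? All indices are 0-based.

l

l=0 r=13: -5+39=34 <57, l++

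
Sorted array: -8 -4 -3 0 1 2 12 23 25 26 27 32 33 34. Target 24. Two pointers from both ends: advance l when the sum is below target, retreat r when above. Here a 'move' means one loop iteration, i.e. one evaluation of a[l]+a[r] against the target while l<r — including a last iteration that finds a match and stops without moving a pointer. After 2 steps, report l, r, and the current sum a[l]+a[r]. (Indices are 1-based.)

l=1, r=12, sum=24

l=1 r=14: -8+34=26 >24, r--
l=1 r=13: -8+33=25 >24, r--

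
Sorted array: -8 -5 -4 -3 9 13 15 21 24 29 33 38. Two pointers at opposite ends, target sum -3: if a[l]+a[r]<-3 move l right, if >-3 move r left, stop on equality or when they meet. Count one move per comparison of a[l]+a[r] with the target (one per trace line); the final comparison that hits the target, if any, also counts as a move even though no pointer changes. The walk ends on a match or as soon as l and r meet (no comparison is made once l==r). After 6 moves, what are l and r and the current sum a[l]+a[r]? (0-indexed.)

l=0, r=5, sum=5

[0,11] -8+38=30 >-3 → r--
[0,10] -8+33=25 >-3 → r--
[0,9] -8+29=21 >-3 → r--
[0,8] -8+24=16 >-3 → r--
[0,7] -8+21=13 >-3 → r--
[0,6] -8+15=7 >-3 → r--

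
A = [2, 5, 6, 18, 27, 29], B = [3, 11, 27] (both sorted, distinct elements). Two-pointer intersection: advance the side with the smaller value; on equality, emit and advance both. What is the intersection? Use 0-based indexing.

i=0 j=0: 2<3, i++
i=1 j=0: 5>3, j++
i=1 j=1: 5<11, i++
i=2 j=1: 6<11, i++
i=3 j=1: 18>11, j++
i=3 j=2: 18<27, i++
i=4 j=2: 27==27 emit, i++,j++

intersection = [27]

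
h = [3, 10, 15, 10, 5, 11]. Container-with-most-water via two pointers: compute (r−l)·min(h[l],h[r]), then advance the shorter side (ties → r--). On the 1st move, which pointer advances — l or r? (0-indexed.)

l

[0,5] min(3,11)*5=15 best=15 * → l++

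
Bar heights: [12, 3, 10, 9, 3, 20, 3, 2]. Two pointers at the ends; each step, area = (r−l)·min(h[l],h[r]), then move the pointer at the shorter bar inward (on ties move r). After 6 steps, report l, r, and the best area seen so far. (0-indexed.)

l=4, r=5, best area=60

[0,7] min(12,2)*7=14 best=14 * → r--
[0,6] min(12,3)*6=18 best=18 * → r--
[0,5] min(12,20)*5=60 best=60 * → l++
[1,5] min(3,20)*4=12 best=60 → l++
[2,5] min(10,20)*3=30 best=60 → l++
[3,5] min(9,20)*2=18 best=60 → l++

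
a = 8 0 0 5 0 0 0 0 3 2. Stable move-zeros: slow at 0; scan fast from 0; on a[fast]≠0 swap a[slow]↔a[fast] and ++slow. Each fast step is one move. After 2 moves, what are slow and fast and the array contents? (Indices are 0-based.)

slow=0 fast=0: a[fast]=8≠0 swap→a[0]=8, slow++,fast++
slow=1 fast=1: a[fast]=0, fast++

slow=1, fast=2, a=[8, 0, 0, 5, 0, 0, 0, 0, 3, 2]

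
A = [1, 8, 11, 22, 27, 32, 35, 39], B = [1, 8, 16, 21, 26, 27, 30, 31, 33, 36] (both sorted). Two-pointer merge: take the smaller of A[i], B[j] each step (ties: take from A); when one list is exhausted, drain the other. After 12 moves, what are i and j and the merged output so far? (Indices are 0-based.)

i=5, j=7, merged so far=[1, 1, 8, 8, 11, 16, 21, 22, 26, 27, 27, 30]

[i=0,j=0] A[i]=1<=B[j]=1 take 1 → i++
[i=1,j=0] A[i]=8>B[j]=1 take 1 → j++
[i=1,j=1] A[i]=8<=B[j]=8 take 8 → i++
[i=2,j=1] A[i]=11>B[j]=8 take 8 → j++
[i=2,j=2] A[i]=11<=B[j]=16 take 11 → i++
[i=3,j=2] A[i]=22>B[j]=16 take 16 → j++
[i=3,j=3] A[i]=22>B[j]=21 take 21 → j++
[i=3,j=4] A[i]=22<=B[j]=26 take 22 → i++
[i=4,j=4] A[i]=27>B[j]=26 take 26 → j++
[i=4,j=5] A[i]=27<=B[j]=27 take 27 → i++
[i=5,j=5] A[i]=32>B[j]=27 take 27 → j++
[i=5,j=6] A[i]=32>B[j]=30 take 30 → j++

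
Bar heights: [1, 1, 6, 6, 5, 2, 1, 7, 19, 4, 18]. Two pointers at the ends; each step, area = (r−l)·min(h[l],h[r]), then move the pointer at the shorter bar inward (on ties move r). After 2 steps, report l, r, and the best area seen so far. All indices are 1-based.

l=3, r=11, best area=10

[1,11] min(1,18)*10=10 best=10 * → l++
[2,11] min(1,18)*9=9 best=10 → l++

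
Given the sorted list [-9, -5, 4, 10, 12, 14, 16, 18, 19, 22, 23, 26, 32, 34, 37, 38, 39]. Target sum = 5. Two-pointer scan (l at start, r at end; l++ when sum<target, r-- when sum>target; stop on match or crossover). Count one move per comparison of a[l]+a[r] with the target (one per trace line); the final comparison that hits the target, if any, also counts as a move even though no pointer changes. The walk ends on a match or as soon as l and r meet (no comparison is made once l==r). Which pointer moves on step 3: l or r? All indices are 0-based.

l=0 r=16: -9+39=30 >5, r--
l=0 r=15: -9+38=29 >5, r--
l=0 r=14: -9+37=28 >5, r--

r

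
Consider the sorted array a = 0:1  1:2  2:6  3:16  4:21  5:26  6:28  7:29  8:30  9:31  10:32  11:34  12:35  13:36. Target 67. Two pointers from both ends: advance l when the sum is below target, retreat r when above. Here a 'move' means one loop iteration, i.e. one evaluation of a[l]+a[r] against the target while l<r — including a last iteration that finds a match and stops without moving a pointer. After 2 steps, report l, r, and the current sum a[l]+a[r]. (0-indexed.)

l=2, r=13, sum=42

[0,13] 1+36=37 <67 → l++
[1,13] 2+36=38 <67 → l++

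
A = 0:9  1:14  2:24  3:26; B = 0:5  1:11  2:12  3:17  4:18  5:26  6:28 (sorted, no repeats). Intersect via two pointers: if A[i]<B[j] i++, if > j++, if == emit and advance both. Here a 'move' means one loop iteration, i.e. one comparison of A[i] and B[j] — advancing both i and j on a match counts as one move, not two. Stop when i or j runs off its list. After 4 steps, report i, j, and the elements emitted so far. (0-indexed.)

i=1, j=3, emitted=[]

[i=0,j=0] 9>5 → j++
[i=0,j=1] 9<11 → i++
[i=1,j=1] 14>11 → j++
[i=1,j=2] 14>12 → j++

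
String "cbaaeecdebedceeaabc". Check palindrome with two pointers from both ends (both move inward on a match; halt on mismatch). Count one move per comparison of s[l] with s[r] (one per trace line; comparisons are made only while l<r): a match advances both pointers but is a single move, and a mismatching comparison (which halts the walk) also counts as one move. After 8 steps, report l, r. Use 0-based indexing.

[0,18] 'c'=='c' → l++,r--
[1,17] 'b'=='b' → l++,r--
[2,16] 'a'=='a' → l++,r--
[3,15] 'a'=='a' → l++,r--
[4,14] 'e'=='e' → l++,r--
[5,13] 'e'=='e' → l++,r--
[6,12] 'c'=='c' → l++,r--
[7,11] 'd'=='d' → l++,r--

l=8, r=10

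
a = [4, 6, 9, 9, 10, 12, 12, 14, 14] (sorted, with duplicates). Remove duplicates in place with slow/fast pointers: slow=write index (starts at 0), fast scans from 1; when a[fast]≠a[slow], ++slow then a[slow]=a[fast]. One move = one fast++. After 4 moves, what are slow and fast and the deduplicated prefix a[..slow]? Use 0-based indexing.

slow=3, fast=5, prefix=[4, 6, 9, 10]

slow=0 fast=1: a[fast]=6≠a[slow]=4 write a[1]=6, slow++,fast++
slow=1 fast=2: a[fast]=9≠a[slow]=6 write a[2]=9, slow++,fast++
slow=2 fast=3: a[fast]=9=a[slow] dup, fast++
slow=2 fast=4: a[fast]=10≠a[slow]=9 write a[3]=10, slow++,fast++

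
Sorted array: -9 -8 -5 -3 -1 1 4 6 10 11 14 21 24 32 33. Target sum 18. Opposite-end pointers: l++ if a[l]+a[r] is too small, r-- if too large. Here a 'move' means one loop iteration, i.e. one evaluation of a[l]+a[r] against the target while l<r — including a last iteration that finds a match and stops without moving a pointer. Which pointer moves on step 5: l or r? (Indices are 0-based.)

r

[0,14] -9+33=24 >18 → r--
[0,13] -9+32=23 >18 → r--
[0,12] -9+24=15 <18 → l++
[1,12] -8+24=16 <18 → l++
[2,12] -5+24=19 >18 → r--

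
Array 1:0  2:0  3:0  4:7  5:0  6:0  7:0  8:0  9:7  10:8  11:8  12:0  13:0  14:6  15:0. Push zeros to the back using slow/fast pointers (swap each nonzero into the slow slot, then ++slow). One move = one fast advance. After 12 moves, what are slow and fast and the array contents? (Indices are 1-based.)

slow=5, fast=13, a=[7, 7, 8, 8, 0, 0, 0, 0, 0, 0, 0, 0, 0, 6, 0]

slow=1 fast=1: a[fast]=0, fast++
slow=1 fast=2: a[fast]=0, fast++
slow=1 fast=3: a[fast]=0, fast++
slow=1 fast=4: a[fast]=7≠0 swap→a[1]=7, slow++,fast++
slow=2 fast=5: a[fast]=0, fast++
slow=2 fast=6: a[fast]=0, fast++
slow=2 fast=7: a[fast]=0, fast++
slow=2 fast=8: a[fast]=0, fast++
slow=2 fast=9: a[fast]=7≠0 swap→a[2]=7, slow++,fast++
slow=3 fast=10: a[fast]=8≠0 swap→a[3]=8, slow++,fast++
slow=4 fast=11: a[fast]=8≠0 swap→a[4]=8, slow++,fast++
slow=5 fast=12: a[fast]=0, fast++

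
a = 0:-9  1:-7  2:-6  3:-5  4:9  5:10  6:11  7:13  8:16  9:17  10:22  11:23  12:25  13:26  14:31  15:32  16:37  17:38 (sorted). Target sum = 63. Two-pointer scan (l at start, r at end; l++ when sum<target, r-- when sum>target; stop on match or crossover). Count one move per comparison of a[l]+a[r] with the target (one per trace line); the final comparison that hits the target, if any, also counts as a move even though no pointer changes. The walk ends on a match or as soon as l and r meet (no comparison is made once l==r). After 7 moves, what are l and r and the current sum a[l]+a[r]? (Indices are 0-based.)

[0,17] -9+38=29 <63 → l++
[1,17] -7+38=31 <63 → l++
[2,17] -6+38=32 <63 → l++
[3,17] -5+38=33 <63 → l++
[4,17] 9+38=47 <63 → l++
[5,17] 10+38=48 <63 → l++
[6,17] 11+38=49 <63 → l++

l=7, r=17, sum=51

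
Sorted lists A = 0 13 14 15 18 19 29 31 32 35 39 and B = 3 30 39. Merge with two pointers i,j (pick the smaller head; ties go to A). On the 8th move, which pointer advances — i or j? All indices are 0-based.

i

i=0 j=0: A[i]=0<=B[j]=3 take 0, i++
i=1 j=0: A[i]=13>B[j]=3 take 3, j++
i=1 j=1: A[i]=13<=B[j]=30 take 13, i++
i=2 j=1: A[i]=14<=B[j]=30 take 14, i++
i=3 j=1: A[i]=15<=B[j]=30 take 15, i++
i=4 j=1: A[i]=18<=B[j]=30 take 18, i++
i=5 j=1: A[i]=19<=B[j]=30 take 19, i++
i=6 j=1: A[i]=29<=B[j]=30 take 29, i++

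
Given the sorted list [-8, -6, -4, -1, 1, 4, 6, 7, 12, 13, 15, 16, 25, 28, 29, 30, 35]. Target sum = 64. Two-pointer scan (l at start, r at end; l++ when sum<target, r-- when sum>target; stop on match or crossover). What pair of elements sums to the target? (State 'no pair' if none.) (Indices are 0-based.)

[0,16] -8+35=27 <64 → l++
[1,16] -6+35=29 <64 → l++
[2,16] -4+35=31 <64 → l++
[3,16] -1+35=34 <64 → l++
[4,16] 1+35=36 <64 → l++
[5,16] 4+35=39 <64 → l++
[6,16] 6+35=41 <64 → l++
[7,16] 7+35=42 <64 → l++
[8,16] 12+35=47 <64 → l++
[9,16] 13+35=48 <64 → l++
[10,16] 15+35=50 <64 → l++
[11,16] 16+35=51 <64 → l++
[12,16] 25+35=60 <64 → l++
[13,16] 28+35=63 <64 → l++
[14,16] 29+35=64 → found

(29, 35)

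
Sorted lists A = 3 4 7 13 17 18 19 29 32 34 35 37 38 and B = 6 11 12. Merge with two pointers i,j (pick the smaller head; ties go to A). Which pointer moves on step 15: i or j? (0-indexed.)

[i=0,j=0] A[i]=3<=B[j]=6 take 3 → i++
[i=1,j=0] A[i]=4<=B[j]=6 take 4 → i++
[i=2,j=0] A[i]=7>B[j]=6 take 6 → j++
[i=2,j=1] A[i]=7<=B[j]=11 take 7 → i++
[i=3,j=1] A[i]=13>B[j]=11 take 11 → j++
[i=3,j=2] A[i]=13>B[j]=12 take 12 → j++
[i=3,j=3] B done, take A[i]=13 → i++
[i=4,j=3] B done, take A[i]=17 → i++
[i=5,j=3] B done, take A[i]=18 → i++
[i=6,j=3] B done, take A[i]=19 → i++
[i=7,j=3] B done, take A[i]=29 → i++
[i=8,j=3] B done, take A[i]=32 → i++
[i=9,j=3] B done, take A[i]=34 → i++
[i=10,j=3] B done, take A[i]=35 → i++
[i=11,j=3] B done, take A[i]=37 → i++

i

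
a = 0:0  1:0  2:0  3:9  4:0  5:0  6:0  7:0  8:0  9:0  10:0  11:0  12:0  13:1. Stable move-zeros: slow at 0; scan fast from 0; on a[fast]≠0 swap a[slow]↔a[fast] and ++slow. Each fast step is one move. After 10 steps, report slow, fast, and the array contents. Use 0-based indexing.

slow=0 fast=0: a[fast]=0, fast++
slow=0 fast=1: a[fast]=0, fast++
slow=0 fast=2: a[fast]=0, fast++
slow=0 fast=3: a[fast]=9≠0 swap→a[0]=9, slow++,fast++
slow=1 fast=4: a[fast]=0, fast++
slow=1 fast=5: a[fast]=0, fast++
slow=1 fast=6: a[fast]=0, fast++
slow=1 fast=7: a[fast]=0, fast++
slow=1 fast=8: a[fast]=0, fast++
slow=1 fast=9: a[fast]=0, fast++

slow=1, fast=10, a=[9, 0, 0, 0, 0, 0, 0, 0, 0, 0, 0, 0, 0, 1]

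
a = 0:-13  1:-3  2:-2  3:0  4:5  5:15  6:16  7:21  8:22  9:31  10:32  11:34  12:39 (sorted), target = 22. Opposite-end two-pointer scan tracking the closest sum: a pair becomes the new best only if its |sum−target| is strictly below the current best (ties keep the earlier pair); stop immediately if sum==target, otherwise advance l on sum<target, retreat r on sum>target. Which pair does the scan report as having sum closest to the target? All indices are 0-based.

l=0 r=12: -13+39=26 d=4 *, r--
l=0 r=11: -13+34=21 d=1 *, l++
l=1 r=11: -3+34=31 d=9, r--
l=1 r=10: -3+32=29 d=7, r--
l=1 r=9: -3+31=28 d=6, r--
l=1 r=8: -3+22=19 d=3, l++
l=2 r=8: -2+22=20 d=2, l++
l=3 r=8: 0+22=22 d=0 *, stop

pair (0, 22) with sum 22 (|Δ|=0)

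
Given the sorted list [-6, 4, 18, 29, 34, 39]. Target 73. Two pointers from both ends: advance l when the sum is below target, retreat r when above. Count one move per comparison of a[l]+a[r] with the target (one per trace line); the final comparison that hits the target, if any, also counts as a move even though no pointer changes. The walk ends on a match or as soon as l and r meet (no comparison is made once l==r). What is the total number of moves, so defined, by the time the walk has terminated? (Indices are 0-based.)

5 moves

[0,5] -6+39=33 <73 → l++
[1,5] 4+39=43 <73 → l++
[2,5] 18+39=57 <73 → l++
[3,5] 29+39=68 <73 → l++
[4,5] 34+39=73 → found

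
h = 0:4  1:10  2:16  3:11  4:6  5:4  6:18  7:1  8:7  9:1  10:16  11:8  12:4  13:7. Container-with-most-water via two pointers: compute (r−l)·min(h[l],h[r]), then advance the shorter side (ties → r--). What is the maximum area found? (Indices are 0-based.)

l=0 r=13: min(4,7)*13=52 best=52 *, l++
l=1 r=13: min(10,7)*12=84 best=84 *, r--
l=1 r=12: min(10,4)*11=44 best=84, r--
l=1 r=11: min(10,8)*10=80 best=84, r--
l=1 r=10: min(10,16)*9=90 best=90 *, l++
l=2 r=10: min(16,16)*8=128 best=128 *, r--
l=2 r=9: min(16,1)*7=7 best=128, r--
l=2 r=8: min(16,7)*6=42 best=128, r--
l=2 r=7: min(16,1)*5=5 best=128, r--
l=2 r=6: min(16,18)*4=64 best=128, l++
l=3 r=6: min(11,18)*3=33 best=128, l++
l=4 r=6: min(6,18)*2=12 best=128, l++
l=5 r=6: min(4,18)*1=4 best=128, l++

max area = 128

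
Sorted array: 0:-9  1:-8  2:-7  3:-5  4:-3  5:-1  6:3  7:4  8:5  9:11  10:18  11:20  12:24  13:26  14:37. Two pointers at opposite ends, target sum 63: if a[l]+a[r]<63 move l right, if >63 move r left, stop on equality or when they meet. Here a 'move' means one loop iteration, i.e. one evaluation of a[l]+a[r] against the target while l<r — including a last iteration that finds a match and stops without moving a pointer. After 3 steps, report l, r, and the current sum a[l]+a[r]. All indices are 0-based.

l=3, r=14, sum=32

[0,14] -9+37=28 <63 → l++
[1,14] -8+37=29 <63 → l++
[2,14] -7+37=30 <63 → l++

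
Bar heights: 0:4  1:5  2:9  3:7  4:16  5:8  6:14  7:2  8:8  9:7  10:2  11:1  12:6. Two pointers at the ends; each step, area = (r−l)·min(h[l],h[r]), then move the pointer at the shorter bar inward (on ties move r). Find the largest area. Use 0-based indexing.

[0,12] min(4,6)*12=48 best=48 * → l++
[1,12] min(5,6)*11=55 best=55 * → l++
[2,12] min(9,6)*10=60 best=60 * → r--
[2,11] min(9,1)*9=9 best=60 → r--
[2,10] min(9,2)*8=16 best=60 → r--
[2,9] min(9,7)*7=49 best=60 → r--
[2,8] min(9,8)*6=48 best=60 → r--
[2,7] min(9,2)*5=10 best=60 → r--
[2,6] min(9,14)*4=36 best=60 → l++
[3,6] min(7,14)*3=21 best=60 → l++
[4,6] min(16,14)*2=28 best=60 → r--
[4,5] min(16,8)*1=8 best=60 → r--

max area = 60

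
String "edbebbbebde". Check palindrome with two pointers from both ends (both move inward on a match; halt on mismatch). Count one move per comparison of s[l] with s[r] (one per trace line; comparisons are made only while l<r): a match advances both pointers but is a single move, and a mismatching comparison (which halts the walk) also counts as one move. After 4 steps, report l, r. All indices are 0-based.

[0,10] 'e'=='e' → l++,r--
[1,9] 'd'=='d' → l++,r--
[2,8] 'b'=='b' → l++,r--
[3,7] 'e'=='e' → l++,r--

l=4, r=6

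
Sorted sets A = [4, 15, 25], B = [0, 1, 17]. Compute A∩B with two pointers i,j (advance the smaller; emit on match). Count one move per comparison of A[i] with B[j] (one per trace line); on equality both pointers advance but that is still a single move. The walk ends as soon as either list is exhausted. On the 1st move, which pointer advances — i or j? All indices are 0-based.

[i=0,j=0] 4>0 → j++

j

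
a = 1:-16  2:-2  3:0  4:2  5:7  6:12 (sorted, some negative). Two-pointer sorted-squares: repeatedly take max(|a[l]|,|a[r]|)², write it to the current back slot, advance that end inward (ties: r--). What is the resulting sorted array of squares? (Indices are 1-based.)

[0, 4, 4, 49, 144, 256]

[1,6] |-16|>|12| out[6]=256 → l++
[2,6] |-2|<=|12| out[5]=144 → r--
[2,5] |-2|<=|7| out[4]=49 → r--
[2,4] |-2|<=|2| out[3]=4 → r--
[2,3] |-2|>|0| out[2]=4 → l++
[3,3] |0|<=|0| out[1]=0 → r--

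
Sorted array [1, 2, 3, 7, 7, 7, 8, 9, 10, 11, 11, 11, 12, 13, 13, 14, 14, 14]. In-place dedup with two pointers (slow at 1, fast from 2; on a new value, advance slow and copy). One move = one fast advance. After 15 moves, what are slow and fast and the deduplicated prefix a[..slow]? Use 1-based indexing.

slow=11, fast=17, prefix=[1, 2, 3, 7, 8, 9, 10, 11, 12, 13, 14]

slow=1 fast=2: a[fast]=2≠a[slow]=1 write a[2]=2, slow++,fast++
slow=2 fast=3: a[fast]=3≠a[slow]=2 write a[3]=3, slow++,fast++
slow=3 fast=4: a[fast]=7≠a[slow]=3 write a[4]=7, slow++,fast++
slow=4 fast=5: a[fast]=7=a[slow] dup, fast++
slow=4 fast=6: a[fast]=7=a[slow] dup, fast++
slow=4 fast=7: a[fast]=8≠a[slow]=7 write a[5]=8, slow++,fast++
slow=5 fast=8: a[fast]=9≠a[slow]=8 write a[6]=9, slow++,fast++
slow=6 fast=9: a[fast]=10≠a[slow]=9 write a[7]=10, slow++,fast++
slow=7 fast=10: a[fast]=11≠a[slow]=10 write a[8]=11, slow++,fast++
slow=8 fast=11: a[fast]=11=a[slow] dup, fast++
slow=8 fast=12: a[fast]=11=a[slow] dup, fast++
slow=8 fast=13: a[fast]=12≠a[slow]=11 write a[9]=12, slow++,fast++
slow=9 fast=14: a[fast]=13≠a[slow]=12 write a[10]=13, slow++,fast++
slow=10 fast=15: a[fast]=13=a[slow] dup, fast++
slow=10 fast=16: a[fast]=14≠a[slow]=13 write a[11]=14, slow++,fast++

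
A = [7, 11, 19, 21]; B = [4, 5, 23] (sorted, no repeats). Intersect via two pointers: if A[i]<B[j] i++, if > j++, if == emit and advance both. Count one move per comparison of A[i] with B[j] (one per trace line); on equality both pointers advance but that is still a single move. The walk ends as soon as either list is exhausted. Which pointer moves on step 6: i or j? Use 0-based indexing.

i=0 j=0: 7>4, j++
i=0 j=1: 7>5, j++
i=0 j=2: 7<23, i++
i=1 j=2: 11<23, i++
i=2 j=2: 19<23, i++
i=3 j=2: 21<23, i++

i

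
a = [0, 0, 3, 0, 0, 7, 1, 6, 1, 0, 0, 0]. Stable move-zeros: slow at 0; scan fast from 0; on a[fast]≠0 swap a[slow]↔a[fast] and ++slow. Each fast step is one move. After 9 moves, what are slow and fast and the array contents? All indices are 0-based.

slow=5, fast=9, a=[3, 7, 1, 6, 1, 0, 0, 0, 0, 0, 0, 0]

slow=0 fast=0: a[fast]=0, fast++
slow=0 fast=1: a[fast]=0, fast++
slow=0 fast=2: a[fast]=3≠0 swap→a[0]=3, slow++,fast++
slow=1 fast=3: a[fast]=0, fast++
slow=1 fast=4: a[fast]=0, fast++
slow=1 fast=5: a[fast]=7≠0 swap→a[1]=7, slow++,fast++
slow=2 fast=6: a[fast]=1≠0 swap→a[2]=1, slow++,fast++
slow=3 fast=7: a[fast]=6≠0 swap→a[3]=6, slow++,fast++
slow=4 fast=8: a[fast]=1≠0 swap→a[4]=1, slow++,fast++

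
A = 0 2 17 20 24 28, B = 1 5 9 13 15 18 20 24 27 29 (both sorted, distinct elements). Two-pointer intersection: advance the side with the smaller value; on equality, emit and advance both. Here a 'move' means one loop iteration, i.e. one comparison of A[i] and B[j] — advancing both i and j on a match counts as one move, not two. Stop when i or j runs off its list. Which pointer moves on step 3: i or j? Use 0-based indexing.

i=0 j=0: 0<1, i++
i=1 j=0: 2>1, j++
i=1 j=1: 2<5, i++

i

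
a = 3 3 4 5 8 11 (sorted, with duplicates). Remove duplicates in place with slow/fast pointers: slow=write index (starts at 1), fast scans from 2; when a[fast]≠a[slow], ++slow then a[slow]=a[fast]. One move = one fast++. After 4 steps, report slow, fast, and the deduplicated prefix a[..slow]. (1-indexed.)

slow=4, fast=6, prefix=[3, 4, 5, 8]

slow=1 fast=2: a[fast]=3=a[slow] dup, fast++
slow=1 fast=3: a[fast]=4≠a[slow]=3 write a[2]=4, slow++,fast++
slow=2 fast=4: a[fast]=5≠a[slow]=4 write a[3]=5, slow++,fast++
slow=3 fast=5: a[fast]=8≠a[slow]=5 write a[4]=8, slow++,fast++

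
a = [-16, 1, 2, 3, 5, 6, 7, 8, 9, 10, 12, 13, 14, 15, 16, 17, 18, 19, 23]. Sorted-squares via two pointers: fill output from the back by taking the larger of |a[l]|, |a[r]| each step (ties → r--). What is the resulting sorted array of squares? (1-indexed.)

[1, 4, 9, 25, 36, 49, 64, 81, 100, 144, 169, 196, 225, 256, 256, 289, 324, 361, 529]

[1,19] |-16|<=|23| out[19]=529 → r--
[1,18] |-16|<=|19| out[18]=361 → r--
[1,17] |-16|<=|18| out[17]=324 → r--
[1,16] |-16|<=|17| out[16]=289 → r--
[1,15] |-16|<=|16| out[15]=256 → r--
[1,14] |-16|>|15| out[14]=256 → l++
[2,14] |1|<=|15| out[13]=225 → r--
[2,13] |1|<=|14| out[12]=196 → r--
[2,12] |1|<=|13| out[11]=169 → r--
[2,11] |1|<=|12| out[10]=144 → r--
[2,10] |1|<=|10| out[9]=100 → r--
[2,9] |1|<=|9| out[8]=81 → r--
[2,8] |1|<=|8| out[7]=64 → r--
[2,7] |1|<=|7| out[6]=49 → r--
[2,6] |1|<=|6| out[5]=36 → r--
[2,5] |1|<=|5| out[4]=25 → r--
[2,4] |1|<=|3| out[3]=9 → r--
[2,3] |1|<=|2| out[2]=4 → r--
[2,2] |1|<=|1| out[1]=1 → r--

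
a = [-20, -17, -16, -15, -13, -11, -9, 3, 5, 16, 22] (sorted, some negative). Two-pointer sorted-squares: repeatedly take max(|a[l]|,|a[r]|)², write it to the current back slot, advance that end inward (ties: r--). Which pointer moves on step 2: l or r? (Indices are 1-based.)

l

l=1 r=11: |-20|<=|22| out[11]=484, r--
l=1 r=10: |-20|>|16| out[10]=400, l++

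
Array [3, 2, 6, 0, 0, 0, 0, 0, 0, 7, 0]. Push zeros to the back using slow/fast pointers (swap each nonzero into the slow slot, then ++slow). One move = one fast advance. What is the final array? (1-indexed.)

[3, 2, 6, 7, 0, 0, 0, 0, 0, 0, 0]

slow=1 fast=1: a[fast]=3≠0 swap→a[1]=3, slow++,fast++
slow=2 fast=2: a[fast]=2≠0 swap→a[2]=2, slow++,fast++
slow=3 fast=3: a[fast]=6≠0 swap→a[3]=6, slow++,fast++
slow=4 fast=4: a[fast]=0, fast++
slow=4 fast=5: a[fast]=0, fast++
slow=4 fast=6: a[fast]=0, fast++
slow=4 fast=7: a[fast]=0, fast++
slow=4 fast=8: a[fast]=0, fast++
slow=4 fast=9: a[fast]=0, fast++
slow=4 fast=10: a[fast]=7≠0 swap→a[4]=7, slow++,fast++
slow=5 fast=11: a[fast]=0, fast++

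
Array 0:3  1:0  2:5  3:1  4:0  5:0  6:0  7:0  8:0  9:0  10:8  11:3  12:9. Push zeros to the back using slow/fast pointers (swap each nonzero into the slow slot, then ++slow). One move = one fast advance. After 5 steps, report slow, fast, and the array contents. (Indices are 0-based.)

slow=3, fast=5, a=[3, 5, 1, 0, 0, 0, 0, 0, 0, 0, 8, 3, 9]

slow=0 fast=0: a[fast]=3≠0 swap→a[0]=3, slow++,fast++
slow=1 fast=1: a[fast]=0, fast++
slow=1 fast=2: a[fast]=5≠0 swap→a[1]=5, slow++,fast++
slow=2 fast=3: a[fast]=1≠0 swap→a[2]=1, slow++,fast++
slow=3 fast=4: a[fast]=0, fast++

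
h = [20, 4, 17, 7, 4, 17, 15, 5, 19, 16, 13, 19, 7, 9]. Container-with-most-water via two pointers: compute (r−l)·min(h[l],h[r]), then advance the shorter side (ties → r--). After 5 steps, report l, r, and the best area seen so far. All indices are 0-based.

l=0, r=8, best area=209

l=0 r=13: min(20,9)*13=117 best=117 *, r--
l=0 r=12: min(20,7)*12=84 best=117, r--
l=0 r=11: min(20,19)*11=209 best=209 *, r--
l=0 r=10: min(20,13)*10=130 best=209, r--
l=0 r=9: min(20,16)*9=144 best=209, r--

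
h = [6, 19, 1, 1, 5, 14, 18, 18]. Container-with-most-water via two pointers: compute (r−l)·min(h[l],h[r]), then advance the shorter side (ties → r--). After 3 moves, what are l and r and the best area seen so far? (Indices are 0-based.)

l=1, r=5, best area=108

[0,7] min(6,18)*7=42 best=42 * → l++
[1,7] min(19,18)*6=108 best=108 * → r--
[1,6] min(19,18)*5=90 best=108 → r--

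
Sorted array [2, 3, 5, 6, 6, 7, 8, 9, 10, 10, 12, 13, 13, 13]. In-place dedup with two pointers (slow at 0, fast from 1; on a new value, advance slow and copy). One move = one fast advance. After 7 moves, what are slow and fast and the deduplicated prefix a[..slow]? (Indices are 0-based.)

slow=6, fast=8, prefix=[2, 3, 5, 6, 7, 8, 9]

slow=0 fast=1: a[fast]=3≠a[slow]=2 write a[1]=3, slow++,fast++
slow=1 fast=2: a[fast]=5≠a[slow]=3 write a[2]=5, slow++,fast++
slow=2 fast=3: a[fast]=6≠a[slow]=5 write a[3]=6, slow++,fast++
slow=3 fast=4: a[fast]=6=a[slow] dup, fast++
slow=3 fast=5: a[fast]=7≠a[slow]=6 write a[4]=7, slow++,fast++
slow=4 fast=6: a[fast]=8≠a[slow]=7 write a[5]=8, slow++,fast++
slow=5 fast=7: a[fast]=9≠a[slow]=8 write a[6]=9, slow++,fast++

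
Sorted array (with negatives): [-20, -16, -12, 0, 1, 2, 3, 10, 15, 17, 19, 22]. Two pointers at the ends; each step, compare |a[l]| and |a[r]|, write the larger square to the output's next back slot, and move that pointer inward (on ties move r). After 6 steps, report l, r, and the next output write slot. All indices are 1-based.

l=3, r=8, next write slot=6

l=1 r=12: |-20|<=|22| out[12]=484, r--
l=1 r=11: |-20|>|19| out[11]=400, l++
l=2 r=11: |-16|<=|19| out[10]=361, r--
l=2 r=10: |-16|<=|17| out[9]=289, r--
l=2 r=9: |-16|>|15| out[8]=256, l++
l=3 r=9: |-12|<=|15| out[7]=225, r--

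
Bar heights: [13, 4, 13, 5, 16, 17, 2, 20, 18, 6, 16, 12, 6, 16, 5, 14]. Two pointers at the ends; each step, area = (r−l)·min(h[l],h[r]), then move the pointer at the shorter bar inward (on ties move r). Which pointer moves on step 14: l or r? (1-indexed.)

l=1 r=16: min(13,14)*15=195 best=195 *, l++
l=2 r=16: min(4,14)*14=56 best=195, l++
l=3 r=16: min(13,14)*13=169 best=195, l++
l=4 r=16: min(5,14)*12=60 best=195, l++
l=5 r=16: min(16,14)*11=154 best=195, r--
l=5 r=15: min(16,5)*10=50 best=195, r--
l=5 r=14: min(16,16)*9=144 best=195, r--
l=5 r=13: min(16,6)*8=48 best=195, r--
l=5 r=12: min(16,12)*7=84 best=195, r--
l=5 r=11: min(16,16)*6=96 best=195, r--
l=5 r=10: min(16,6)*5=30 best=195, r--
l=5 r=9: min(16,18)*4=64 best=195, l++
l=6 r=9: min(17,18)*3=51 best=195, l++
l=7 r=9: min(2,18)*2=4 best=195, l++

l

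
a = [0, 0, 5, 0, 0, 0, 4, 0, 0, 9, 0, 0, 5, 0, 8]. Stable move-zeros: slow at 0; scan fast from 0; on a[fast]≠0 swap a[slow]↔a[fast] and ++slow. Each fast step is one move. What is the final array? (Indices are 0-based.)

(s=0,f=0) a[fast]=0 → fast++
(s=0,f=1) a[fast]=0 → fast++
(s=0,f=2) a[fast]=5≠0 swap→a[0]=5 → slow++,fast++
(s=1,f=3) a[fast]=0 → fast++
(s=1,f=4) a[fast]=0 → fast++
(s=1,f=5) a[fast]=0 → fast++
(s=1,f=6) a[fast]=4≠0 swap→a[1]=4 → slow++,fast++
(s=2,f=7) a[fast]=0 → fast++
(s=2,f=8) a[fast]=0 → fast++
(s=2,f=9) a[fast]=9≠0 swap→a[2]=9 → slow++,fast++
(s=3,f=10) a[fast]=0 → fast++
(s=3,f=11) a[fast]=0 → fast++
(s=3,f=12) a[fast]=5≠0 swap→a[3]=5 → slow++,fast++
(s=4,f=13) a[fast]=0 → fast++
(s=4,f=14) a[fast]=8≠0 swap→a[4]=8 → slow++,fast++

[5, 4, 9, 5, 8, 0, 0, 0, 0, 0, 0, 0, 0, 0, 0]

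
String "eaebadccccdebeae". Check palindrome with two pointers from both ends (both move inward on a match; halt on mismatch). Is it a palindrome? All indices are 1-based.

[1,16] 'e'=='e' → l++,r--
[2,15] 'a'=='a' → l++,r--
[3,14] 'e'=='e' → l++,r--
[4,13] 'b'=='b' → l++,r--
[5,12] 'a'!='e' → stop

not a palindrome (mismatch at 5,12)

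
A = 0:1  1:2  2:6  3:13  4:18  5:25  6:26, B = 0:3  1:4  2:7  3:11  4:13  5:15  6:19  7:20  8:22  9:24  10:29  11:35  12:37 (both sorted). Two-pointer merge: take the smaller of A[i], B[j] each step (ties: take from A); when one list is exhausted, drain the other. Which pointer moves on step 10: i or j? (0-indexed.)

[i=0,j=0] A[i]=1<=B[j]=3 take 1 → i++
[i=1,j=0] A[i]=2<=B[j]=3 take 2 → i++
[i=2,j=0] A[i]=6>B[j]=3 take 3 → j++
[i=2,j=1] A[i]=6>B[j]=4 take 4 → j++
[i=2,j=2] A[i]=6<=B[j]=7 take 6 → i++
[i=3,j=2] A[i]=13>B[j]=7 take 7 → j++
[i=3,j=3] A[i]=13>B[j]=11 take 11 → j++
[i=3,j=4] A[i]=13<=B[j]=13 take 13 → i++
[i=4,j=4] A[i]=18>B[j]=13 take 13 → j++
[i=4,j=5] A[i]=18>B[j]=15 take 15 → j++

j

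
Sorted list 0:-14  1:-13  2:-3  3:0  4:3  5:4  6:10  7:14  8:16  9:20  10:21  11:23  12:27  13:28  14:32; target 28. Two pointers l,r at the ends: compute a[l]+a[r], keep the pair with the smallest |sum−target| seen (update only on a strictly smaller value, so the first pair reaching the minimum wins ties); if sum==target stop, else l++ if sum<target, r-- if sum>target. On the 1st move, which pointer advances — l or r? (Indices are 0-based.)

[0,14] -14+32=18 d=10 * → l++

l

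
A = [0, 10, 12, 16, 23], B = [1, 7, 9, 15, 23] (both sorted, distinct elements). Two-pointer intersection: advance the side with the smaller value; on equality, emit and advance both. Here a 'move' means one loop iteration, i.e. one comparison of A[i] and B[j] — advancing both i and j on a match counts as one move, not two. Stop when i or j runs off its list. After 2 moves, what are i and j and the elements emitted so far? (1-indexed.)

[i=1,j=1] 0<1 → i++
[i=2,j=1] 10>1 → j++

i=2, j=2, emitted=[]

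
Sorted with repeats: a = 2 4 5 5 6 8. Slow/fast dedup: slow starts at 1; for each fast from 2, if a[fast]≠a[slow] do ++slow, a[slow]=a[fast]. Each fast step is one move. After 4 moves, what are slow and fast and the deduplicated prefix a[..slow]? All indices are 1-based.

(s=1,f=2) a[fast]=4≠a[slow]=2 write a[2]=4 → slow++,fast++
(s=2,f=3) a[fast]=5≠a[slow]=4 write a[3]=5 → slow++,fast++
(s=3,f=4) a[fast]=5=a[slow] dup → fast++
(s=3,f=5) a[fast]=6≠a[slow]=5 write a[4]=6 → slow++,fast++

slow=4, fast=6, prefix=[2, 4, 5, 6]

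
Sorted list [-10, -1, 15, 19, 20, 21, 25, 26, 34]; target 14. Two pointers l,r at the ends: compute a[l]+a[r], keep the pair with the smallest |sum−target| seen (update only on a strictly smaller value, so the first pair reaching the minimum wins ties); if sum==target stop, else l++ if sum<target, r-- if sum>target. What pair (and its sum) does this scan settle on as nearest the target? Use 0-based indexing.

pair (-1, 15) with sum 14 (|Δ|=0)

[0,8] -10+34=24 d=10 * → r--
[0,7] -10+26=16 d=2 * → r--
[0,6] -10+25=15 d=1 * → r--
[0,5] -10+21=11 d=3 → l++
[1,5] -1+21=20 d=6 → r--
[1,4] -1+20=19 d=5 → r--
[1,3] -1+19=18 d=4 → r--
[1,2] -1+15=14 d=0 * → stop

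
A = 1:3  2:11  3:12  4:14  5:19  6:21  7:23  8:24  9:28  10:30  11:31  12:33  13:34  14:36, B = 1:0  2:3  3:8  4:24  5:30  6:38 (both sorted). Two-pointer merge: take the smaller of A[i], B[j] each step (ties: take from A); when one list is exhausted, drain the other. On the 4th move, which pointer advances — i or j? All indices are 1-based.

[i=1,j=1] A[i]=3>B[j]=0 take 0 → j++
[i=1,j=2] A[i]=3<=B[j]=3 take 3 → i++
[i=2,j=2] A[i]=11>B[j]=3 take 3 → j++
[i=2,j=3] A[i]=11>B[j]=8 take 8 → j++

j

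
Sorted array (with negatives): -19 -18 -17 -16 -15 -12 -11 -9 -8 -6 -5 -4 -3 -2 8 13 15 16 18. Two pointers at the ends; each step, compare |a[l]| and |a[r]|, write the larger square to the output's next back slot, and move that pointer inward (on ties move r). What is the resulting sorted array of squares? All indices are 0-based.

[0,18] |-19|>|18| out[18]=361 → l++
[1,18] |-18|<=|18| out[17]=324 → r--
[1,17] |-18|>|16| out[16]=324 → l++
[2,17] |-17|>|16| out[15]=289 → l++
[3,17] |-16|<=|16| out[14]=256 → r--
[3,16] |-16|>|15| out[13]=256 → l++
[4,16] |-15|<=|15| out[12]=225 → r--
[4,15] |-15|>|13| out[11]=225 → l++
[5,15] |-12|<=|13| out[10]=169 → r--
[5,14] |-12|>|8| out[9]=144 → l++
[6,14] |-11|>|8| out[8]=121 → l++
[7,14] |-9|>|8| out[7]=81 → l++
[8,14] |-8|<=|8| out[6]=64 → r--
[8,13] |-8|>|-2| out[5]=64 → l++
[9,13] |-6|>|-2| out[4]=36 → l++
[10,13] |-5|>|-2| out[3]=25 → l++
[11,13] |-4|>|-2| out[2]=16 → l++
[12,13] |-3|>|-2| out[1]=9 → l++
[13,13] |-2|<=|-2| out[0]=4 → r--

[4, 9, 16, 25, 36, 64, 64, 81, 121, 144, 169, 225, 225, 256, 256, 289, 324, 324, 361]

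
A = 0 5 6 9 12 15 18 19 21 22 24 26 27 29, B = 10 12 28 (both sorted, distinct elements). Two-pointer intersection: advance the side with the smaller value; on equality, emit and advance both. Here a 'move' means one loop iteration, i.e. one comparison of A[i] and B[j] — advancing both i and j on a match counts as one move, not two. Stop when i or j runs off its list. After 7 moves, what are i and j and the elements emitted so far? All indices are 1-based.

i=1 j=1: 0<10, i++
i=2 j=1: 5<10, i++
i=3 j=1: 6<10, i++
i=4 j=1: 9<10, i++
i=5 j=1: 12>10, j++
i=5 j=2: 12==12 emit, i++,j++
i=6 j=3: 15<28, i++

i=7, j=3, emitted=[12]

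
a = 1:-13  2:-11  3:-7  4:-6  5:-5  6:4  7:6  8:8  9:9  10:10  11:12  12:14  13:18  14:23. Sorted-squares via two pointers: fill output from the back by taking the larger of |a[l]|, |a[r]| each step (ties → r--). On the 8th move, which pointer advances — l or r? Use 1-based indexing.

r

l=1 r=14: |-13|<=|23| out[14]=529, r--
l=1 r=13: |-13|<=|18| out[13]=324, r--
l=1 r=12: |-13|<=|14| out[12]=196, r--
l=1 r=11: |-13|>|12| out[11]=169, l++
l=2 r=11: |-11|<=|12| out[10]=144, r--
l=2 r=10: |-11|>|10| out[9]=121, l++
l=3 r=10: |-7|<=|10| out[8]=100, r--
l=3 r=9: |-7|<=|9| out[7]=81, r--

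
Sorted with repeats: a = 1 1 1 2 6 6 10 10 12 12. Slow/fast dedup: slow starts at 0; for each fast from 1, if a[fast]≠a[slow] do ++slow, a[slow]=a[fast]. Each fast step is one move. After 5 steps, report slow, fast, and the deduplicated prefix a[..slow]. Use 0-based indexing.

slow=2, fast=6, prefix=[1, 2, 6]

(s=0,f=1) a[fast]=1=a[slow] dup → fast++
(s=0,f=2) a[fast]=1=a[slow] dup → fast++
(s=0,f=3) a[fast]=2≠a[slow]=1 write a[1]=2 → slow++,fast++
(s=1,f=4) a[fast]=6≠a[slow]=2 write a[2]=6 → slow++,fast++
(s=2,f=5) a[fast]=6=a[slow] dup → fast++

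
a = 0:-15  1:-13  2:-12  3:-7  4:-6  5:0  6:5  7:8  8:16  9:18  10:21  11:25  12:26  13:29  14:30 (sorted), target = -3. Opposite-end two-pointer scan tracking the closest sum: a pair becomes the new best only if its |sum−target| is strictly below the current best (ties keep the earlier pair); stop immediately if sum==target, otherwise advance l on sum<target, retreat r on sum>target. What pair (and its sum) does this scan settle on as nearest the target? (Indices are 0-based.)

pair (-12, 8) with sum -4 (|Δ|=1)

l=0 r=14: -15+30=15 d=18 *, r--
l=0 r=13: -15+29=14 d=17 *, r--
l=0 r=12: -15+26=11 d=14 *, r--
l=0 r=11: -15+25=10 d=13 *, r--
l=0 r=10: -15+21=6 d=9 *, r--
l=0 r=9: -15+18=3 d=6 *, r--
l=0 r=8: -15+16=1 d=4 *, r--
l=0 r=7: -15+8=-7 d=4, l++
l=1 r=7: -13+8=-5 d=2 *, l++
l=2 r=7: -12+8=-4 d=1 *, l++
l=3 r=7: -7+8=1 d=4, r--
l=3 r=6: -7+5=-2 d=1, r--
l=3 r=5: -7+0=-7 d=4, l++
l=4 r=5: -6+0=-6 d=3, l++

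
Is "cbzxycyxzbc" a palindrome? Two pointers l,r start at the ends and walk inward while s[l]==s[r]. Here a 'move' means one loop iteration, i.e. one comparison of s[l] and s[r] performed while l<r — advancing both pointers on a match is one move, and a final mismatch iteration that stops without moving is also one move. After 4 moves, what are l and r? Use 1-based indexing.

[1,11] 'c'=='c' → l++,r--
[2,10] 'b'=='b' → l++,r--
[3,9] 'z'=='z' → l++,r--
[4,8] 'x'=='x' → l++,r--

l=5, r=7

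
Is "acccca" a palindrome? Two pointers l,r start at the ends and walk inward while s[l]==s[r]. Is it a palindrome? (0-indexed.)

palindrome

[0,5] 'a'=='a' → l++,r--
[1,4] 'c'=='c' → l++,r--
[2,3] 'c'=='c' → l++,r--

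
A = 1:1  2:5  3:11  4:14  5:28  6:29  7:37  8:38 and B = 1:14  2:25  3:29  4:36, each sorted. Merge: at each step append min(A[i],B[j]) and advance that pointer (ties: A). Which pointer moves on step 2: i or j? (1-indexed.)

[i=1,j=1] A[i]=1<=B[j]=14 take 1 → i++
[i=2,j=1] A[i]=5<=B[j]=14 take 5 → i++

i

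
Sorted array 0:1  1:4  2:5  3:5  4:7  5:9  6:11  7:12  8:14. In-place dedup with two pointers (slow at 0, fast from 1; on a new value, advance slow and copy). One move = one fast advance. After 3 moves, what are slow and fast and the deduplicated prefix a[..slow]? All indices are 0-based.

slow=0 fast=1: a[fast]=4≠a[slow]=1 write a[1]=4, slow++,fast++
slow=1 fast=2: a[fast]=5≠a[slow]=4 write a[2]=5, slow++,fast++
slow=2 fast=3: a[fast]=5=a[slow] dup, fast++

slow=2, fast=4, prefix=[1, 4, 5]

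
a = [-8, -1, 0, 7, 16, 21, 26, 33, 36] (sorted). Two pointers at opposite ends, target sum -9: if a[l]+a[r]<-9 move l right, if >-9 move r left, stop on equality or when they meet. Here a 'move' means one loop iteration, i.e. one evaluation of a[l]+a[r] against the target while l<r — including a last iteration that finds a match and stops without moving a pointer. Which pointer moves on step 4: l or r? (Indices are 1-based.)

l=1 r=9: -8+36=28 >-9, r--
l=1 r=8: -8+33=25 >-9, r--
l=1 r=7: -8+26=18 >-9, r--
l=1 r=6: -8+21=13 >-9, r--

r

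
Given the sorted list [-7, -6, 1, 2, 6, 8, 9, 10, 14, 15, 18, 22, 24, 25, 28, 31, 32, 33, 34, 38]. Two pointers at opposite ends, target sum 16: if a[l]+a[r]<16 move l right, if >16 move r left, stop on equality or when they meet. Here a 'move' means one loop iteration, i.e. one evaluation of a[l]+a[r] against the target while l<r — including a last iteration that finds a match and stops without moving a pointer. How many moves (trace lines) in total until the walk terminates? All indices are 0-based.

[0,19] -7+38=31 >16 → r--
[0,18] -7+34=27 >16 → r--
[0,17] -7+33=26 >16 → r--
[0,16] -7+32=25 >16 → r--
[0,15] -7+31=24 >16 → r--
[0,14] -7+28=21 >16 → r--
[0,13] -7+25=18 >16 → r--
[0,12] -7+24=17 >16 → r--
[0,11] -7+22=15 <16 → l++
[1,11] -6+22=16 → found

10 moves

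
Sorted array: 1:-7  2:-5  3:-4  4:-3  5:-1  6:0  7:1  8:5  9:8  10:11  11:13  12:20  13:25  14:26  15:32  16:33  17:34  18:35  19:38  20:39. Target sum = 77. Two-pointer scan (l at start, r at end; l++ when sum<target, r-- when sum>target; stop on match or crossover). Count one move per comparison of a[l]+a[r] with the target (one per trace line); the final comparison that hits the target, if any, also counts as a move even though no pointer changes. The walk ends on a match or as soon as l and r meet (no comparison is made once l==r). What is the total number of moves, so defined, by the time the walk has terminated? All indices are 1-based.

[1,20] -7+39=32 <77 → l++
[2,20] -5+39=34 <77 → l++
[3,20] -4+39=35 <77 → l++
[4,20] -3+39=36 <77 → l++
[5,20] -1+39=38 <77 → l++
[6,20] 0+39=39 <77 → l++
[7,20] 1+39=40 <77 → l++
[8,20] 5+39=44 <77 → l++
[9,20] 8+39=47 <77 → l++
[10,20] 11+39=50 <77 → l++
[11,20] 13+39=52 <77 → l++
[12,20] 20+39=59 <77 → l++
[13,20] 25+39=64 <77 → l++
[14,20] 26+39=65 <77 → l++
[15,20] 32+39=71 <77 → l++
[16,20] 33+39=72 <77 → l++
[17,20] 34+39=73 <77 → l++
[18,20] 35+39=74 <77 → l++
[19,20] 38+39=77 → found

19 moves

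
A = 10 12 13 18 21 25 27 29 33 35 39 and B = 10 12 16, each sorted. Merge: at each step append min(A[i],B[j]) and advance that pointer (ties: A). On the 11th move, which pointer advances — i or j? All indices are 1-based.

i=1 j=1: A[i]=10<=B[j]=10 take 10, i++
i=2 j=1: A[i]=12>B[j]=10 take 10, j++
i=2 j=2: A[i]=12<=B[j]=12 take 12, i++
i=3 j=2: A[i]=13>B[j]=12 take 12, j++
i=3 j=3: A[i]=13<=B[j]=16 take 13, i++
i=4 j=3: A[i]=18>B[j]=16 take 16, j++
i=4 j=4: B done, take A[i]=18, i++
i=5 j=4: B done, take A[i]=21, i++
i=6 j=4: B done, take A[i]=25, i++
i=7 j=4: B done, take A[i]=27, i++
i=8 j=4: B done, take A[i]=29, i++

i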